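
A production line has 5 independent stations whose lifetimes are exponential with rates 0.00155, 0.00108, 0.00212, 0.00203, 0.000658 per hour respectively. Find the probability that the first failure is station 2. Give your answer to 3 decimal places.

0.145

The time to first failure is exponential with rate Σλ = 0.00155 + 0.00108 + 0.00212 + 0.00203 + 0.000658 = 0.007438.
P(station 2 first) = λ_2/Σλ = 0.00108/0.007438 ≈ 0.145.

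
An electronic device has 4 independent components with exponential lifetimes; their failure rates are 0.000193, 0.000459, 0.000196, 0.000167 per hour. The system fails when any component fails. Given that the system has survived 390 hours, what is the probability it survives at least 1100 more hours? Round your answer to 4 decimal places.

Time to first failure ~ Exp(Σλ) with Σλ = 0.001015.
By memorylessness, P(T > 390+1100 | T > 390) = P(T > 1100) = e^(−0.001015·1100) ≈ 0.3274.

0.3274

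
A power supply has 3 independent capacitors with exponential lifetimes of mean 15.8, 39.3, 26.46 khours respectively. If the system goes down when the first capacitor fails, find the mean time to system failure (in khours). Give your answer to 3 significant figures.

7.90

The first failure time is exponential with rate Σλ_i = 1/15.8 + 1/39.3 + 1/26.46 = 0.126529 per khour.
E[min] = 1/Σλ = 1/0.126529 = 7.90331 khours.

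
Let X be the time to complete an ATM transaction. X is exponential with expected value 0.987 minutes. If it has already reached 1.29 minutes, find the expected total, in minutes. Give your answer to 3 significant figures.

2.28

The rate is λ = 1/0.987 = 1.01317 per minute.
By memorylessness, E[X | X > 1.29] = 1.29 + 1/λ = 1.29 + 0.987 = 2.277 minutes.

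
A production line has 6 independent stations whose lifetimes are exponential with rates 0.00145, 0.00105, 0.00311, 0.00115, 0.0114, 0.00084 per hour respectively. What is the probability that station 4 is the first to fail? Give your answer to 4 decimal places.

0.0605

The time to first failure is exponential with rate Σλ = 0.00145 + 0.00105 + 0.00311 + 0.00115 + 0.0114 + 0.00084 = 0.019.
P(station 4 first) = λ_4/Σλ = 0.00115/0.019 ≈ 0.0605.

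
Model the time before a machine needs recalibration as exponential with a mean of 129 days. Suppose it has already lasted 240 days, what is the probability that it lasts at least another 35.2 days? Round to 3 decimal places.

The rate is λ = 1/129 = 0.00775194 per day.
P(X > s+t | X > s) = e^(−λ(s+t))/e^(−λs) = e^(−λt), independent of s = 240.
P(X > 35.2) = e^(−0.27287) ≈ 0.761.

0.761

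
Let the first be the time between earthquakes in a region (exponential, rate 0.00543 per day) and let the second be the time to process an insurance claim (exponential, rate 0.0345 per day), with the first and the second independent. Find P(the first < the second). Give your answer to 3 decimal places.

λ_1 = 0.00543, λ_2 = 0.0345.
For independent exponentials, P(the first < the second) = λ_1/(λ_1+λ_2) = 0.00543/0.03993 ≈ 0.136.

0.136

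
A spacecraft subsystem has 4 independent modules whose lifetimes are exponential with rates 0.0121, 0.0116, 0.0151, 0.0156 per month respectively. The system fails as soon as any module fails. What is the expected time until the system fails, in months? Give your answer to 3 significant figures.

The time to first failure is exponential with rate Σλ = 0.0121 + 0.0116 + 0.0151 + 0.0156 = 0.0544.
E[min] = 1/Σλ = 1/0.0544 = 18.3824 months.

18.4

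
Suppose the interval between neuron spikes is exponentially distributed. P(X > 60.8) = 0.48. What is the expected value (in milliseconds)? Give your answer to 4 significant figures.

82.84

e^(−λ·60.8) = 0.48 ⇒ λ = −ln(0.48)/60.8 = 0.0120719.
Mean = 1/λ = 82.8373 milliseconds.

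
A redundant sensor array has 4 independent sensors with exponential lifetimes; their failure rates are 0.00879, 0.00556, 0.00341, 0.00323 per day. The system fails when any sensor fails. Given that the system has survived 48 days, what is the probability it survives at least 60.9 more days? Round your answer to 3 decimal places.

Time to first failure ~ Exp(Σλ) with Σλ = 0.02099.
By memorylessness, P(T > 48+60.9 | T > 48) = P(T > 60.9) = e^(−0.02099·60.9) ≈ 0.279.

0.279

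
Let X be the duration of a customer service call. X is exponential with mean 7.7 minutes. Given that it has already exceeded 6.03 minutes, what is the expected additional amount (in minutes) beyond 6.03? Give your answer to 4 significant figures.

7.700

The rate is λ = 1/7.7 = 0.12987 per minute.
By memorylessness, the remaining amount past any threshold is again Exp(λ) with mean 1/λ = 7.7 minutes.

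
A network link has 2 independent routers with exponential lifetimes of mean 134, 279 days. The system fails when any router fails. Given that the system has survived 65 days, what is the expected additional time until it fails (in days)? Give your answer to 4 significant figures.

90.52

First-failure rate Σλ = 1/134 + 1/279 = 0.0110469.
By memorylessness the expected residual is 1/Σλ = 90.523 days, regardless of the 65 already elapsed.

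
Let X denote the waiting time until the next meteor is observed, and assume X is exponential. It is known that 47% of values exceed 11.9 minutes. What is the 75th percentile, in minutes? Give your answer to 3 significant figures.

e^(−λ·11.9) = 0.47 ⇒ λ = −ln(0.47)/11.9 = 0.0634473.
75th percentile: 1 − e^(−λt) = 0.75, t = −ln(0.25)/λ = 21.8495 minutes.

21.8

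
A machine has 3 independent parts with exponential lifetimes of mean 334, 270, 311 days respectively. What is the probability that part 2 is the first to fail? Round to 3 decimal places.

Rates: λ_i = 1/mean_i → 0.00299401, 0.0037037, 0.00321543; Σλ = 0.00991315.
P(part 2 first) = λ_2/Σλ = 0.0037037/0.00991315 ≈ 0.374.

0.374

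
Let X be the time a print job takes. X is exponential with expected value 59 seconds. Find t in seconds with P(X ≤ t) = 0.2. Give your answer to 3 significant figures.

13.2

The rate is λ = 1/59 = 0.0169492 per second.
Set 1 − e^(−λt) = 0.2, so t = −ln(0.8)/λ = 0.22314/0.0169492 ≈ 13.1655 seconds.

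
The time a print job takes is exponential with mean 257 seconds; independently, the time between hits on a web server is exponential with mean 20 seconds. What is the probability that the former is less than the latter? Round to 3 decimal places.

0.072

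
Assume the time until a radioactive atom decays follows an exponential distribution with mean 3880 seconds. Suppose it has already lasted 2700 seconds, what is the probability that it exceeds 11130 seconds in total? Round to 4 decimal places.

0.1139

The rate is λ = 1/3880 = 0.000257732 per second.
The exponential is memoryless, so the remaining time is again Exp(λ): the condition X > 2700 is irrelevant.
P(X > 8430) = e^(−2.1727) ≈ 0.1139.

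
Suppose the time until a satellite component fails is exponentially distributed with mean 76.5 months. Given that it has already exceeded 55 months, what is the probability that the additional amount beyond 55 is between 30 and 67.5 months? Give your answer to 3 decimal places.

0.262

The rate is λ = 1/76.5 = 0.0130719 per month.
Memoryless: the residual past 55 is again Exp(λ).
P(30 < residual < 67.5) = e^(−λ·30) − e^(−λ·67.5) = 0.67560 − 0.41381 ≈ 0.262.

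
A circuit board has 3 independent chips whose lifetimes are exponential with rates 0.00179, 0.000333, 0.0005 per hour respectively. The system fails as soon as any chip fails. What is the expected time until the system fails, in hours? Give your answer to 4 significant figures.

The time to first failure is exponential with rate Σλ = 0.00179 + 0.000333 + 0.0005 = 0.002623.
E[min] = 1/Σλ = 1/0.002623 = 381.243 hours.

381.2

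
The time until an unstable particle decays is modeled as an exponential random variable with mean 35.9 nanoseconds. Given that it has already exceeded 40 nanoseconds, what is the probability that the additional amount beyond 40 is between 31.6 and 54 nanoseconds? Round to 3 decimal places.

0.192

The rate is λ = 1/35.9 = 0.0278552 per nanosecond.
Memoryless: the residual past 40 is again Exp(λ).
P(31.6 < residual < 54) = e^(−λ·31.6) − e^(−λ·54) = 0.41469 − 0.22220 ≈ 0.192.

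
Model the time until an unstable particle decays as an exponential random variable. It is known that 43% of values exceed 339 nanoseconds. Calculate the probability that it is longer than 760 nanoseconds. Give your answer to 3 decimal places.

0.151

e^(−λ·339) = 0.43 ⇒ λ = −ln(0.43)/339 = 0.00248959.
P(X > 760) = e^(−0.00248959·760) = e^(−1.8921) ≈ 0.151.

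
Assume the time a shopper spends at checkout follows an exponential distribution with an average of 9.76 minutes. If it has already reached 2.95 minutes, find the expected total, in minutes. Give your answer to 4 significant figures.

12.71

The rate is λ = 1/9.76 = 0.102459 per minute.
By memorylessness, E[X | X > 2.95] = 2.95 + 1/λ = 2.95 + 9.76 = 12.71 minutes.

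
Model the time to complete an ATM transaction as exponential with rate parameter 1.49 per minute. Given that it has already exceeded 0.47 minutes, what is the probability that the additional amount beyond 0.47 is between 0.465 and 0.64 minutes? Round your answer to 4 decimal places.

Memoryless: the residual past 0.47 is again Exp(λ).
P(0.465 < residual < 0.64) = e^(−λ·0.465) − e^(−λ·0.64) = 0.50015 − 0.38535 ≈ 0.1148.

0.1148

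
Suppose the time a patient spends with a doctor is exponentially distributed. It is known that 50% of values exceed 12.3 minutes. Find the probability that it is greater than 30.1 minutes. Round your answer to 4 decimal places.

0.1834

e^(−λ·12.3) = 0.50 ⇒ λ = −ln(0.50)/12.3 = 0.0563534.
P(X > 30.1) = e^(−0.0563534·30.1) = e^(−1.6962) ≈ 0.1834.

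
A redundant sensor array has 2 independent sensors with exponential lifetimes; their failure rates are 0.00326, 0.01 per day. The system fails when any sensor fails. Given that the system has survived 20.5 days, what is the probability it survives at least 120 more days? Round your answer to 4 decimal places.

Time to first failure ~ Exp(Σλ) with Σλ = 0.01326.
By memorylessness, P(T > 20.5+120 | T > 20.5) = P(T > 120) = e^(−0.01326·120) ≈ 0.2037.

0.2037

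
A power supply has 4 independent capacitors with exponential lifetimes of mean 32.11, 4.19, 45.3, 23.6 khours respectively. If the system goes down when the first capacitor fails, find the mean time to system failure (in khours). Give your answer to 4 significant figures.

The first failure time is exponential with rate Σλ_i = 1/32.11 + 1/4.19 + 1/45.3 + 1/23.6 = 0.334254 per khour.
E[min] = 1/Σλ = 1/0.334254 = 2.99173 khours.

2.992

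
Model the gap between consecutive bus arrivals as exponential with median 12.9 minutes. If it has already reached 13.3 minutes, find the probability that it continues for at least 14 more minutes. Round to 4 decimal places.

For an exponential, median = ln(2)/λ, so λ = ln 2 / 12.9 = 0.0537323 per minute.
P(X > s+t | X > s) = e^(−λ(s+t))/e^(−λs) = e^(−λt), independent of s = 13.3.
P(X > 14) = e^(−0.75225) ≈ 0.4713.

0.4713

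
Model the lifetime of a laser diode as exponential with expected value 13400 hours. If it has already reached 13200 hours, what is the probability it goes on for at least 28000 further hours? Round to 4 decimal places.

0.1237

The rate is λ = 1/13400 = 0.0000746269 per hour.
P(X > s+t | X > s) = e^(−λ(s+t))/e^(−λs) = e^(−λt), independent of s = 13200.
P(X > 28000) = e^(−2.0896) ≈ 0.1237.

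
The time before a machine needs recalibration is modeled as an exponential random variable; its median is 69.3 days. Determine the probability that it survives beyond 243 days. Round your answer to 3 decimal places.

0.088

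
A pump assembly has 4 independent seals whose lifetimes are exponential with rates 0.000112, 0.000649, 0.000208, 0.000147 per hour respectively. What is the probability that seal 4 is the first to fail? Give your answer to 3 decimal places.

0.132

The time to first failure is exponential with rate Σλ = 0.000112 + 0.000649 + 0.000208 + 0.000147 = 0.001116.
P(seal 4 first) = λ_4/Σλ = 0.000147/0.001116 ≈ 0.132.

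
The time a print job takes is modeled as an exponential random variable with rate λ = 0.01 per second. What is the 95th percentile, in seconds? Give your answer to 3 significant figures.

Set 1 − e^(−λt) = 0.95, so t = −ln(0.05)/λ = 2.9957/0.01 ≈ 299.573 seconds.

300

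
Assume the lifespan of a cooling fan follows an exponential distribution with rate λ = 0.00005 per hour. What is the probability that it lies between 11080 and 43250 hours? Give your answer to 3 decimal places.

P(11080 < X < 43250) = e^(−λ·11080) − e^(−λ·43250) = 0.57465 − 0.11504 ≈ 0.460.

0.460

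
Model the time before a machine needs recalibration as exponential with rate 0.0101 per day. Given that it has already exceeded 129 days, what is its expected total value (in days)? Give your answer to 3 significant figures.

By memorylessness, E[X | X > 129] = 129 + 1/λ = 129 + 99.0099 = 228.01 days.

228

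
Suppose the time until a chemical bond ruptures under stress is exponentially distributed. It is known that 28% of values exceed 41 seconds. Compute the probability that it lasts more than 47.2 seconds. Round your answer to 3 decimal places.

e^(−λ·41) = 0.28 ⇒ λ = −ln(0.28)/41 = 0.0310479.
P(X > 47.2) = e^(−0.0310479·47.2) = e^(−1.4655) ≈ 0.231.

0.231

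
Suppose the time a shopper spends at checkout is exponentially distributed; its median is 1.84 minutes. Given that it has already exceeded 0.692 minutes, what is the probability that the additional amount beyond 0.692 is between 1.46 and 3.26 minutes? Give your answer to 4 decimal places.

For an exponential, median = ln(2)/λ, so λ = ln 2 / 1.84 = 0.37671 per minute.
Memoryless: the residual past 0.692 is again Exp(λ).
P(1.46 < residual < 3.26) = e^(−λ·1.46) − e^(−λ·3.26) = 0.57695 − 0.29286 ≈ 0.2841.

0.2841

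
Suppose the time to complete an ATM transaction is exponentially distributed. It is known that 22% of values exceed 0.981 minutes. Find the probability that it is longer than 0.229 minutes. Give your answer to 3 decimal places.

0.702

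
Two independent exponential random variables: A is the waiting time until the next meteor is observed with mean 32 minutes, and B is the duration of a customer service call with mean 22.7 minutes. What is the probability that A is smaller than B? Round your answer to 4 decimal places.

λ_1 = 1/32 = 0.03125, λ_2 = 1/22.7 = 0.0440529.
For independent exponentials, P(A < B) = λ_1/(λ_1+λ_2) = 0.03125/0.0753029 ≈ 0.4150.

0.4150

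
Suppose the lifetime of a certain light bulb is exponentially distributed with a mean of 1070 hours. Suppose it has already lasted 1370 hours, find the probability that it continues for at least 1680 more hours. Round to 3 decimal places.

0.208

The rate is λ = 1/1070 = 0.000934579 per hour.
P(X > s+t | X > s) = e^(−λ(s+t))/e^(−λs) = e^(−λt), independent of s = 1370.
P(X > 1680) = e^(−1.5701) ≈ 0.208.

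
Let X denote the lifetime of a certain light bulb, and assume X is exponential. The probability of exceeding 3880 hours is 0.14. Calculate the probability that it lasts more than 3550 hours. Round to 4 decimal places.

e^(−λ·3880) = 0.14 ⇒ λ = −ln(0.14)/3880 = 0.00050673.
P(X > 3550) = e^(−0.00050673·3550) = e^(−1.7989) ≈ 0.1655.

0.1655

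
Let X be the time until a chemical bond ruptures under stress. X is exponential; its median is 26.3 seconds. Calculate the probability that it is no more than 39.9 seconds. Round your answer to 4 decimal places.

0.6506

For an exponential, median = ln(2)/λ, so λ = ln 2 / 26.3 = 0.0263554 per second.
P(X ≤ 39.9) = 1 − e^(−λ·39.9) = 1 − e^(−1.0516) ≈ 0.6506.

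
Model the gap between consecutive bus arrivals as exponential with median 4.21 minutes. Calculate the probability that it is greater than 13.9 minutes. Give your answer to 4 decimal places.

0.1014

For an exponential, median = ln(2)/λ, so λ = ln 2 / 4.21 = 0.164643 per minute.
P(X > 13.9) = e^(−λ·13.9) = e^(−2.2885) ≈ 0.1014.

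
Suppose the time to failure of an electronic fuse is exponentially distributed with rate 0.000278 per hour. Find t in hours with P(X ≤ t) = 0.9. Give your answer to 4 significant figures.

8283

Set 1 − e^(−λt) = 0.9, so t = −ln(0.1)/λ = 2.3026/0.000278 ≈ 8282.68 hours.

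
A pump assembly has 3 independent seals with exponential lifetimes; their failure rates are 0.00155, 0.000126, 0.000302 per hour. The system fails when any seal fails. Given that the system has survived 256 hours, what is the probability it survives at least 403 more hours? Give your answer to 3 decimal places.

0.451

Time to first failure ~ Exp(Σλ) with Σλ = 0.001978.
By memorylessness, P(T > 256+403 | T > 256) = P(T > 403) = e^(−0.001978·403) ≈ 0.451.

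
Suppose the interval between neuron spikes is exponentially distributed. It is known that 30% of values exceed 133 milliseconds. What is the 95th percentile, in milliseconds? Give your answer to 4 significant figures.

330.9

e^(−λ·133) = 0.30 ⇒ λ = −ln(0.30)/133 = 0.00905243.
95th percentile: 1 − e^(−λt) = 0.95, t = −ln(0.05)/λ = 330.931 milliseconds.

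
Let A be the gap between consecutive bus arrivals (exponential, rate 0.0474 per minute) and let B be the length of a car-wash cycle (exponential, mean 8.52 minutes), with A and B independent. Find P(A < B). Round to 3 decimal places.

0.288

λ_1 = 0.0474, λ_2 = 1/8.52 = 0.117371.
For independent exponentials, P(A < B) = λ_1/(λ_1+λ_2) = 0.0474/0.164771 ≈ 0.288.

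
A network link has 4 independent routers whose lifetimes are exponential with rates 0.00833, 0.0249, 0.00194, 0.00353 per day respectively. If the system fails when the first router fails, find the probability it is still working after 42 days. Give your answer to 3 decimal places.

The time to first failure is exponential with rate Σλ = 0.00833 + 0.0249 + 0.00194 + 0.00353 = 0.0387.
P(min > 42) = e^(−0.0387·42) = e^(−1.6254) ≈ 0.197.

0.197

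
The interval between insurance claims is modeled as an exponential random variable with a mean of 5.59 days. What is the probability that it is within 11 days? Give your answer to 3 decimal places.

0.860

The rate is λ = 1/5.59 = 0.178891 per day.
P(X ≤ 11) = 1 − e^(−λ·11) = 1 − e^(−1.9678) ≈ 0.860.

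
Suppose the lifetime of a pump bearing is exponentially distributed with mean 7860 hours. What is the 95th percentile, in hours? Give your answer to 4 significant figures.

The rate is λ = 1/7860 = 0.000127226 per hour.
Set 1 − e^(−λt) = 0.95, so t = −ln(0.05)/λ = 2.9957/0.000127226 ≈ 23546.5 hours.

23550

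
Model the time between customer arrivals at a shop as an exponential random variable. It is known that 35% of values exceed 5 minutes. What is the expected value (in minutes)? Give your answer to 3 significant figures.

e^(−λ·5) = 0.35 ⇒ λ = −ln(0.35)/5 = 0.209964.
Mean = 1/λ = 4.76271 minutes.

4.76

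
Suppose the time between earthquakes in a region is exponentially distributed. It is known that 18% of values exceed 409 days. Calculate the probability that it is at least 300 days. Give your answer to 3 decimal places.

e^(−λ·409) = 0.18 ⇒ λ = −ln(0.18)/409 = 0.00419266.
P(X > 300) = e^(−0.00419266·300) = e^(−1.2578) ≈ 0.284.

0.284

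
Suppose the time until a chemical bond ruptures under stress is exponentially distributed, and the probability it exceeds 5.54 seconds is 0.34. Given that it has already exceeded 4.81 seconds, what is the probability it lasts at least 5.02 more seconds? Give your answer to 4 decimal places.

0.3762

From e^(−λ·5.54) = 0.34, λ = −ln(0.34)/5.54 = 0.194731.
Memoryless: P(X > 4.81+5.02 | X > 4.81) = P(X > 5.02) = e^(−0.194731·5.02) ≈ 0.3762.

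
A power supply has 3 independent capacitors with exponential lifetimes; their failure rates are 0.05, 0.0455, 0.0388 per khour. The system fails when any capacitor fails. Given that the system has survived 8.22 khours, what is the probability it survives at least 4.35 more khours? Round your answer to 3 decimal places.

0.558

Time to first failure ~ Exp(Σλ) with Σλ = 0.1343.
By memorylessness, P(T > 8.22+4.35 | T > 8.22) = P(T > 4.35) = e^(−0.1343·4.35) ≈ 0.558.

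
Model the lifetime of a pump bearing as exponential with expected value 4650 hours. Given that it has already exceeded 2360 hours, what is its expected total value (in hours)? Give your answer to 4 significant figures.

7010

The rate is λ = 1/4650 = 0.000215054 per hour.
By memorylessness, E[X | X > 2360] = 2360 + 1/λ = 2360 + 4650 = 7010 hours.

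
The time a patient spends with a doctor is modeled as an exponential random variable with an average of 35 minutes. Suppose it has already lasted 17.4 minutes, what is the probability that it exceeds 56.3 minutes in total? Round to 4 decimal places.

0.3291

The rate is λ = 1/35 = 0.0285714 per minute.
The exponential is memoryless, so the remaining time is again Exp(λ): the condition X > 17.4 is irrelevant.
P(X > 38.9) = e^(−1.1114) ≈ 0.3291.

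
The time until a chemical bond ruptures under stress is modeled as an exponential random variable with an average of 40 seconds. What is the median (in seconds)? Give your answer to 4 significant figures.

The rate is λ = 1/40 = 0.025 per second.
Set 1 − e^(−λt) = 0.5, so t = −ln(0.5)/λ = 0.69315/0.025 ≈ 27.7259 seconds.

27.73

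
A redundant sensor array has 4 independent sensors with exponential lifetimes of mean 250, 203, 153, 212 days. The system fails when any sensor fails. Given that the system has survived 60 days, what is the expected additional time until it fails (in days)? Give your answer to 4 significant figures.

49.56

First-failure rate Σλ = 1/250 + 1/203 + 1/153 + 1/212 = 0.020179.
By memorylessness the expected residual is 1/Σλ = 49.5564 days, regardless of the 60 already elapsed.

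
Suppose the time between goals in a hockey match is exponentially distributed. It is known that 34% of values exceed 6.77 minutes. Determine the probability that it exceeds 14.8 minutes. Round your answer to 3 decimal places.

0.095

e^(−λ·6.77) = 0.34 ⇒ λ = −ln(0.34)/6.77 = 0.159352.
P(X > 14.8) = e^(−0.159352·14.8) = e^(−2.3584) ≈ 0.095.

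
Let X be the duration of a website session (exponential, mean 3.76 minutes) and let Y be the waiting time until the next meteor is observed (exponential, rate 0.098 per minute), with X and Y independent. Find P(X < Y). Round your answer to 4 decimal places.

0.7307

λ_1 = 1/3.76 = 0.265957, λ_2 = 0.098.
For independent exponentials, P(X < Y) = λ_1/(λ_1+λ_2) = 0.265957/0.363957 ≈ 0.7307.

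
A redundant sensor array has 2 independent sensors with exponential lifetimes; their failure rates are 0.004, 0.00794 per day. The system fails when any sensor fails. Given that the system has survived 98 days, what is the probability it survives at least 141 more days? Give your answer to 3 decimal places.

0.186

Time to first failure ~ Exp(Σλ) with Σλ = 0.01194.
By memorylessness, P(T > 98+141 | T > 98) = P(T > 141) = e^(−0.01194·141) ≈ 0.186.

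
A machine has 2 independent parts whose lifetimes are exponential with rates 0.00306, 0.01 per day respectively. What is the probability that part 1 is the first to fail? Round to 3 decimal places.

0.234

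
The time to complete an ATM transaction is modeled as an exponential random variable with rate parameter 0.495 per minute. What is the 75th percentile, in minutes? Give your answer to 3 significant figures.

2.80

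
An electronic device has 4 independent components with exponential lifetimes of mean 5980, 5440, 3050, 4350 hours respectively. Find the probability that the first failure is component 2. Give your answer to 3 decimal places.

0.202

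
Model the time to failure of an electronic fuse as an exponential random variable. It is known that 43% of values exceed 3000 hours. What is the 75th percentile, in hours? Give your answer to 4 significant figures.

4928

e^(−λ·3000) = 0.43 ⇒ λ = −ln(0.43)/3000 = 0.000281323.
75th percentile: 1 − e^(−λt) = 0.75, t = −ln(0.25)/λ = 4927.76 hours.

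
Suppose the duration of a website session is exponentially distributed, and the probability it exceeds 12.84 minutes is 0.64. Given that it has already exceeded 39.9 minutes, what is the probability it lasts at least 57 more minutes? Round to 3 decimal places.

From e^(−λ·12.84) = 0.64, λ = −ln(0.64)/12.84 = 0.0347576.
Memoryless: P(X > 39.9+57 | X > 39.9) = P(X > 57) = e^(−0.0347576·57) ≈ 0.138.

0.138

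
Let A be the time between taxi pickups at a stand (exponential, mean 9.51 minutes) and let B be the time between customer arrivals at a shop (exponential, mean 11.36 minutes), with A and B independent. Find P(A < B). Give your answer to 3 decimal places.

λ_1 = 1/9.51 = 0.105152, λ_2 = 1/11.36 = 0.0880282.
For independent exponentials, P(A < B) = λ_1/(λ_1+λ_2) = 0.105152/0.193181 ≈ 0.544.

0.544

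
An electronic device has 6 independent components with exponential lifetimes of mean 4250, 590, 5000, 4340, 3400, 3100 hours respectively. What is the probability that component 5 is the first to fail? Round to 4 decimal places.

Rates: λ_i = 1/mean_i → 0.000235294, 0.00169492, 0.0002, 0.000230415, 0.000294118, 0.000322581; Σλ = 0.00297732.
P(component 5 first) = λ_5/Σλ = 0.000294118/0.00297732 ≈ 0.0988.

0.0988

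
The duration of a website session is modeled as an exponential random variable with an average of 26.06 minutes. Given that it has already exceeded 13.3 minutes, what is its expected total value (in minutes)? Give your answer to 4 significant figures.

The rate is λ = 1/26.06 = 0.038373 per minute.
By memorylessness, E[X | X > 13.3] = 13.3 + 1/λ = 13.3 + 26.06 = 39.36 minutes.

39.36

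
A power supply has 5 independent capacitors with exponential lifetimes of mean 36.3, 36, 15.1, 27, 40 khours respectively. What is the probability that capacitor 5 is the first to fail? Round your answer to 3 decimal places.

Rates: λ_i = 1/mean_i → 0.0275482, 0.0277778, 0.0662252, 0.037037, 0.025; Σλ = 0.183588.
P(capacitor 5 first) = λ_5/Σλ = 0.025/0.183588 ≈ 0.136.

0.136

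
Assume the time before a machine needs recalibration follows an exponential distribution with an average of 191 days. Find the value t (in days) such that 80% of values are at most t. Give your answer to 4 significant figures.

The rate is λ = 1/191 = 0.0052356 per day.
Set 1 − e^(−λt) = 0.8, so t = −ln(0.2)/λ = 1.6094/0.0052356 ≈ 307.403 days.

307.4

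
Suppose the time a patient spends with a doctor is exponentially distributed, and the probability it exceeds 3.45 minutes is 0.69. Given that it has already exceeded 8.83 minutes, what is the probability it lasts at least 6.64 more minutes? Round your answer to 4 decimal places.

0.4896

From e^(−λ·3.45) = 0.69, λ = −ln(0.69)/3.45 = 0.107555.
Memoryless: P(X > 8.83+6.64 | X > 8.83) = P(X > 6.64) = e^(−0.107555·6.64) ≈ 0.4896.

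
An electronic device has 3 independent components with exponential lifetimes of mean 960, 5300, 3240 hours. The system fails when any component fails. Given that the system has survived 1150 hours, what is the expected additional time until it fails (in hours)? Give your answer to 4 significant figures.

649.8

First-failure rate Σλ = 1/960 + 1/5300 + 1/3240 = 0.00153899.
By memorylessness the expected residual is 1/Σλ = 649.778 hours, regardless of the 1150 already elapsed.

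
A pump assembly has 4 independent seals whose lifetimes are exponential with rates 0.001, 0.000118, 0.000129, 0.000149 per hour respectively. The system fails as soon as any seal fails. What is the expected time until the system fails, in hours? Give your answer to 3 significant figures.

716

The time to first failure is exponential with rate Σλ = 0.001 + 0.000118 + 0.000129 + 0.000149 = 0.001396.
E[min] = 1/Σλ = 1/0.001396 = 716.332 hours.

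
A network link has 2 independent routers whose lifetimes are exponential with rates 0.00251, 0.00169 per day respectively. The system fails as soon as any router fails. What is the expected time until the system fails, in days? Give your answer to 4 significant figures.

238.1

The time to first failure is exponential with rate Σλ = 0.00251 + 0.00169 = 0.0042.
E[min] = 1/Σλ = 1/0.0042 = 238.095 days.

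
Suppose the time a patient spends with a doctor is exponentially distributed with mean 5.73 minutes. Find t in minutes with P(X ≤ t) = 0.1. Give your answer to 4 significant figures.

0.6037

The rate is λ = 1/5.73 = 0.17452 per minute.
Set 1 − e^(−λt) = 0.1, so t = −ln(0.9)/λ = 0.10536/0.17452 ≈ 0.603716 minutes.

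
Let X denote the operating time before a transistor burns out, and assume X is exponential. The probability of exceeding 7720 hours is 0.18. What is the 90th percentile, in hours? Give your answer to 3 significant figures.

e^(−λ·7720) = 0.18 ⇒ λ = −ln(0.18)/7720 = 0.000222124.
90th percentile: 1 − e^(−λt) = 0.9, t = −ln(0.1)/λ = 10366.2 hours.

10400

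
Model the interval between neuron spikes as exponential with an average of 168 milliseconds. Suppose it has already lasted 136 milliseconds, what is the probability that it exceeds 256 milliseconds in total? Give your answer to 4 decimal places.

0.4895

The rate is λ = 1/168 = 0.00595238 per millisecond.
By the memoryless property, P(X > 136+120 | X > 136) = P(X > 120).
P(X > 120) = e^(−0.71429) ≈ 0.4895.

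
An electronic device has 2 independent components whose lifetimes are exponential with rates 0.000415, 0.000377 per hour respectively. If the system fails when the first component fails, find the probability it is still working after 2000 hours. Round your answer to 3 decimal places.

The time to first failure is exponential with rate Σλ = 0.000415 + 0.000377 = 0.000792.
P(min > 2000) = e^(−0.000792·2000) = e^(−1.584) ≈ 0.205.

0.205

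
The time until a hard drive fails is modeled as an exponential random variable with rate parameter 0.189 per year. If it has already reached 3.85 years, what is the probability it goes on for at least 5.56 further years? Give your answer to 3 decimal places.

0.350

P(X > s+t | X > s) = e^(−λ(s+t))/e^(−λs) = e^(−λt), independent of s = 3.85.
P(X > 5.56) = e^(−1.0508) ≈ 0.350.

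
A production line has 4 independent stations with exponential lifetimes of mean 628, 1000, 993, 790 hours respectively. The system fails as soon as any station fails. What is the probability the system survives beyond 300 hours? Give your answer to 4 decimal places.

0.2323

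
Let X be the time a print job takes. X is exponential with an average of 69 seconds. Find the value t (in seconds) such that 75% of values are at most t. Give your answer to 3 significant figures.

95.7

The rate is λ = 1/69 = 0.0144928 per second.
Set 1 − e^(−λt) = 0.75, so t = −ln(0.25)/λ = 1.3863/0.0144928 ≈ 95.6543 seconds.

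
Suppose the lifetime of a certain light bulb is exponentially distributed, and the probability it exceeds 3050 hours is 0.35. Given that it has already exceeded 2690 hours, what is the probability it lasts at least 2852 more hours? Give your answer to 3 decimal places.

From e^(−λ·3050) = 0.35, λ = −ln(0.35)/3050 = 0.000344204.
Memoryless: P(X > 2690+2852 | X > 2690) = P(X > 2852) = e^(−0.000344204·2852) ≈ 0.375.

0.375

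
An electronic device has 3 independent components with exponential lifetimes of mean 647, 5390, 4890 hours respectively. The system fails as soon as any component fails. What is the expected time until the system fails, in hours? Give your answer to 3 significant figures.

517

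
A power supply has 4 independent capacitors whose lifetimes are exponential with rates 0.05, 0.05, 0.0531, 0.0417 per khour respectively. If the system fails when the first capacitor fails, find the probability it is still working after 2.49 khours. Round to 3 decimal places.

0.616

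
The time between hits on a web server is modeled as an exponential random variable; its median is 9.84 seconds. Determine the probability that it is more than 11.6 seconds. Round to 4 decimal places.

0.4417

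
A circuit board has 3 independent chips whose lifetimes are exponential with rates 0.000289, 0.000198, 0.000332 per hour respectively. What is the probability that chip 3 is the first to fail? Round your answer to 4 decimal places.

The time to first failure is exponential with rate Σλ = 0.000289 + 0.000198 + 0.000332 = 0.000819.
P(chip 3 first) = λ_3/Σλ = 0.000332/0.000819 ≈ 0.4054.

0.4054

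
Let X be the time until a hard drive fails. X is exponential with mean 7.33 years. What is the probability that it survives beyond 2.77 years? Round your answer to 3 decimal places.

0.685

The rate is λ = 1/7.33 = 0.136426 per year.
P(X > 2.77) = e^(−λ·2.77) = e^(−0.3779) ≈ 0.685.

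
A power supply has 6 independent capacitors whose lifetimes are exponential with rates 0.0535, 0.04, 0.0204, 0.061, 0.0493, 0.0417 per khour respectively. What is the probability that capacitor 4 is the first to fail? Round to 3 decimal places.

0.229

The time to first failure is exponential with rate Σλ = 0.0535 + 0.04 + 0.0204 + 0.061 + 0.0493 + 0.0417 = 0.2659.
P(capacitor 4 first) = λ_4/Σλ = 0.061/0.2659 ≈ 0.229.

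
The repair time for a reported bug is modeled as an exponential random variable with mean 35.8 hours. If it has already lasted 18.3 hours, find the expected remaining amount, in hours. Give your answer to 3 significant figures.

The rate is λ = 1/35.8 = 0.027933 per hour.
By memorylessness, the remaining amount past any threshold is again Exp(λ) with mean 1/λ = 35.8 hours.

35.8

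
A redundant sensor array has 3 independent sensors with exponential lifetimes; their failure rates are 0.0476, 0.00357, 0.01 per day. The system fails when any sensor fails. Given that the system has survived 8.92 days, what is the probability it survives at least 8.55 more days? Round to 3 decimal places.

Time to first failure ~ Exp(Σλ) with Σλ = 0.06117.
By memorylessness, P(T > 8.92+8.55 | T > 8.92) = P(T > 8.55) = e^(−0.06117·8.55) ≈ 0.593.

0.593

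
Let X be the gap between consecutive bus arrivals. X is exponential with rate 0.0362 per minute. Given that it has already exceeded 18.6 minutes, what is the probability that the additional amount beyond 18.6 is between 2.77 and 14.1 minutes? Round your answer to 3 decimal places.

0.304

Memoryless: the residual past 18.6 is again Exp(λ).
P(2.77 < residual < 14.1) = e^(−λ·2.77) − e^(−λ·14.1) = 0.90459 − 0.60024 ≈ 0.304.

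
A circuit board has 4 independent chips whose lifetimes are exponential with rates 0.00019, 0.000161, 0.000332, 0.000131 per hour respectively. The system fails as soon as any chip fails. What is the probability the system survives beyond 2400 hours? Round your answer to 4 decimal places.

0.1418

The time to first failure is exponential with rate Σλ = 0.00019 + 0.000161 + 0.000332 + 0.000131 = 0.000814.
P(min > 2400) = e^(−0.000814·2400) = e^(−1.9536) ≈ 0.1418.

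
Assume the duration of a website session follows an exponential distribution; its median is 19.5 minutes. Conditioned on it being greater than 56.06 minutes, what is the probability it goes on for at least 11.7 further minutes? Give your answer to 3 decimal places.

0.660

For an exponential, median = ln(2)/λ, so λ = ln 2 / 19.5 = 0.035546 per minute.
By the memoryless property, P(X > 56.06+11.7 | X > 56.06) = P(X > 11.7).
P(X > 11.7) = e^(−0.41589) ≈ 0.660.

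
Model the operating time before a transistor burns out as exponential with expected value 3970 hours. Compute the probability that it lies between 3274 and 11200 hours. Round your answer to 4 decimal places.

The rate is λ = 1/3970 = 0.000251889 per hour.
P(3274 < X < 11200) = e^(−λ·3274) − e^(−λ·11200) = 0.43837 − 0.05954 ≈ 0.3788.

0.3788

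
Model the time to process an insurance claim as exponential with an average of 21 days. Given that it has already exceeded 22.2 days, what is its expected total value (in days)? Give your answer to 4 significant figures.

43.20

The rate is λ = 1/21 = 0.047619 per day.
By memorylessness, E[X | X > 22.2] = 22.2 + 1/λ = 22.2 + 21 = 43.2 days.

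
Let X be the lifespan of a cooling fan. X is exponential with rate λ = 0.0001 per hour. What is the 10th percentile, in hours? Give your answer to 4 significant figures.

1054

Set 1 − e^(−λt) = 0.1, so t = −ln(0.9)/λ = 0.10536/0.0001 ≈ 1053.61 hours.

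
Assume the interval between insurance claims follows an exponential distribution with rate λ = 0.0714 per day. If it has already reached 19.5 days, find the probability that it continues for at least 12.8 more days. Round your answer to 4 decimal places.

The exponential is memoryless, so the remaining time is again Exp(λ): the condition X > 19.5 is irrelevant.
P(X > 12.8) = e^(−0.91392) ≈ 0.4009.

0.4009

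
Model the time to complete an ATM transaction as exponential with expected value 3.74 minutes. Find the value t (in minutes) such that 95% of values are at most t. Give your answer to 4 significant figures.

11.20

The rate is λ = 1/3.74 = 0.26738 per minute.
Set 1 − e^(−λt) = 0.95, so t = −ln(0.05)/λ = 2.9957/0.26738 ≈ 11.204 minutes.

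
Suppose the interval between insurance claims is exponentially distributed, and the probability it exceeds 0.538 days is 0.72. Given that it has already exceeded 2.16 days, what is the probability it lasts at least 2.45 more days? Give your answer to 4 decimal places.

0.2240

From e^(−λ·0.538) = 0.72, λ = −ln(0.72)/0.538 = 0.610602.
Memoryless: P(X > 2.16+2.45 | X > 2.16) = P(X > 2.45) = e^(−0.610602·2.45) ≈ 0.2240.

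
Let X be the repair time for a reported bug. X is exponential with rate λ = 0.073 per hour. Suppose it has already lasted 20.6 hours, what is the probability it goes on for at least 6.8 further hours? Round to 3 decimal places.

By the memoryless property, P(X > 20.6+6.8 | X > 20.6) = P(X > 6.8).
P(X > 6.8) = e^(−0.4964) ≈ 0.609.

0.609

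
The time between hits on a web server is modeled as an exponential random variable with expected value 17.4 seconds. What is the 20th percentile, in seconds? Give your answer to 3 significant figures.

3.88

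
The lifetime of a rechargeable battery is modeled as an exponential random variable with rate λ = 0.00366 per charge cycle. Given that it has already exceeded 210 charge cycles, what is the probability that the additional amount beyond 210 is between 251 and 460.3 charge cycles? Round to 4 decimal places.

Memoryless: the residual past 210 is again Exp(λ).
P(251 < residual < 460.3) = e^(−λ·251) − e^(−λ·460.3) = 0.39905 − 0.18550 ≈ 0.2136.

0.2136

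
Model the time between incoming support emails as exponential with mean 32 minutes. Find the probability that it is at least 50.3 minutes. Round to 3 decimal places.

0.208

The rate is λ = 1/32 = 0.03125 per minute.
P(X > 50.3) = e^(−λ·50.3) = e^(−1.5719) ≈ 0.208.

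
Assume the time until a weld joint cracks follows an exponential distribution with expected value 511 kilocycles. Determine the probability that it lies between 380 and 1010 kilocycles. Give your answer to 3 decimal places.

0.337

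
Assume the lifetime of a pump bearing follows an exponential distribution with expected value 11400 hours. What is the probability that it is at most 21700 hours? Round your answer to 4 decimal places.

0.8510

The rate is λ = 1/11400 = 0.0000877193 per hour.
P(X ≤ 21700) = 1 − e^(−λ·21700) = 1 − e^(−1.9035) ≈ 0.8510.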